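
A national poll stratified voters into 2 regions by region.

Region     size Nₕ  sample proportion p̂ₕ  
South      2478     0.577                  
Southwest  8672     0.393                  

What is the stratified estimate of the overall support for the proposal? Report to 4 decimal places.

0.4339

N = 2478 + 8672 = 11150.
Overall proportion = Σ (Nₕ/N)·p̂ₕ.
Σ Nₕp̂ₕ = 1429.806 + 3408.096 = 4837.902.
4837.902 / 11150 = 0.433893... → 0.4339.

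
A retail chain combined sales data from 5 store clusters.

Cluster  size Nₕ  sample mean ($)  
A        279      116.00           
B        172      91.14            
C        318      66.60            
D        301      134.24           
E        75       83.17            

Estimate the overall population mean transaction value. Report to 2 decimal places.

x̄_st = (Σ Nₕx̄ₕ) / (Σ Nₕ) = (279·116.00 + 172·91.14 + 318·66.60 + 301·134.24 + 75·83.17) / 1145
= 115862.87 / 1145 = 101.1903... → 101.19.

101.19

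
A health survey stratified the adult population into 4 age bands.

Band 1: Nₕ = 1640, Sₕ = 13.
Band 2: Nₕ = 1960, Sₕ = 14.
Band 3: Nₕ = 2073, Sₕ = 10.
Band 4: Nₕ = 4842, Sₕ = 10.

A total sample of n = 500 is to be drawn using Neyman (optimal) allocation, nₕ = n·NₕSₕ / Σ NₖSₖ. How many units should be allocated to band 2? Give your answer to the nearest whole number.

1: NₕSₕ = 1640·13 = 21320
2: NₕSₕ = 1960·14 = 27440
3: NₕSₕ = 2073·10 = 20730
4: NₕSₕ = 4842·10 = 48420
Σ NₕSₕ = 117910.
n_2 = 500·27440/117910 = 116.360... → 116.

116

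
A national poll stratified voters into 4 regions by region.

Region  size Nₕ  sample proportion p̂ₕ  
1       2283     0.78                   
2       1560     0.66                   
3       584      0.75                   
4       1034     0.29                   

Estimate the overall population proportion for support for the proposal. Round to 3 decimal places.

0.650

Wₕ = Nₕ/N with N = 5461: 0.4181, 0.2857, 0.1069, 0.1893.
p̂_st = 0.4181·0.78 + 0.2857·0.66 + 0.1069·0.75 + 0.1893·0.29 ≈ 0.64973... → 0.650.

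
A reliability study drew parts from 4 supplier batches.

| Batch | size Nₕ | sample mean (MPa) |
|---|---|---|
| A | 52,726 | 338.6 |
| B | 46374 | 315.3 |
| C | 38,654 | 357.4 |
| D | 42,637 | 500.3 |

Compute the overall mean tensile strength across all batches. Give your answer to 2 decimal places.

x̄_st = (Σ Nₕx̄ₕ) / (Σ Nₕ) = (52726·338.6 + 46374·315.3 + 38654·357.4 + 42637·500.3) / 180391
= 67620976.5 / 180391 = 374.8578... → 374.86.

374.86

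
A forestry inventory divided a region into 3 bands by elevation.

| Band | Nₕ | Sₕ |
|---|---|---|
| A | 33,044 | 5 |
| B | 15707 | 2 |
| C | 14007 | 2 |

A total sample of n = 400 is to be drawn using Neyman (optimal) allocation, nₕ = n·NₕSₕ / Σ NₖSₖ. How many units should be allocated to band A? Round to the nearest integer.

Σ NₕSₕ = 33044·5 + 15707·2 + 14007·2 = 224648.
Share for A: 165220/224648 = 0.73546.
n_A = 400 × 0.73546 = 294.185... → 294.

294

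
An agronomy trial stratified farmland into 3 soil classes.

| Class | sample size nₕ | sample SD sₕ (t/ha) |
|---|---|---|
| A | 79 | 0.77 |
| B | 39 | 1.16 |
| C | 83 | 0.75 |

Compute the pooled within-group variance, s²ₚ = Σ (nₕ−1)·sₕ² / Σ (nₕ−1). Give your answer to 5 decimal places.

0.72477

Degrees of freedom: 78 + 38 + 82 = 198.
Σ(nₕ−1)sₕ² = 78·0.5929 + 38·1.3456 + 82·0.5625 = 143.504.
s²ₚ = 143.504 / 198 = 0.7247677... → 0.72477.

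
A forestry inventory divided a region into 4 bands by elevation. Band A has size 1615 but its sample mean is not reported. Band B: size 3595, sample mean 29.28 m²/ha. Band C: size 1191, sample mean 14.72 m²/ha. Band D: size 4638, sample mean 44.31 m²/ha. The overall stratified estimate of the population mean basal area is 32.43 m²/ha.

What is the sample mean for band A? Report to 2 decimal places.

Σ Nₕx̄ₕ = N·μ, so 1615·x̄_A = 11039·32.43 − (3595·29.28 + 1191·14.72 + 4638·44.31).
= 357994.77 − 328302.9 = 29691.87.
x̄_A = 29691.87 / 1615 = 18.3851... → 18.39.

18.39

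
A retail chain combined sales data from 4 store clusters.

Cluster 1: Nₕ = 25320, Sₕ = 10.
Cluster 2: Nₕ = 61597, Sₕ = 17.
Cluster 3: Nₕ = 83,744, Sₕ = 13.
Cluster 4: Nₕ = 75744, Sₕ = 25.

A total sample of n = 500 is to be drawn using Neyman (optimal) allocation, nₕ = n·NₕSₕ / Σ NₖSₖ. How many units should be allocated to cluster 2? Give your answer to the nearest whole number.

122

1: NₕSₕ = 25320·10 = 253200
2: NₕSₕ = 61597·17 = 1047149
3: NₕSₕ = 83744·13 = 1088672
4: NₕSₕ = 75744·25 = 1893600
Σ NₕSₕ = 4282621.
n_2 = 500·1047149/4282621 = 122.256... → 122.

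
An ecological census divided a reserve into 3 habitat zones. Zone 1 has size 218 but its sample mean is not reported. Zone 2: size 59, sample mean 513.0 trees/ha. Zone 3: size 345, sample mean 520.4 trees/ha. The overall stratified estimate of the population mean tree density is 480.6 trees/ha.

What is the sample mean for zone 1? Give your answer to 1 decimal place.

408.8

N = 218 + 59 + 345 = 622.
Overall total = μ·N = 480.6·622 = 298933.2.
Subtract the known strata: 59·513.0 + 345·520.4 = 209805.
Remaining total for zone 1: 298933.2 − 209805 = 89128.2.
Divide by its size: 89128.2 / 218 = 408.845... → 408.8.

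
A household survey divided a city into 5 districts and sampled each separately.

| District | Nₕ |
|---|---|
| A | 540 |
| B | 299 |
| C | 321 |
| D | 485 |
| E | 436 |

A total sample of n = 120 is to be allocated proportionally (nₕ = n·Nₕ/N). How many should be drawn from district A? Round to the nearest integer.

N = 540 + 299 + 321 + 485 + 436 = 2081.
n_A = 120·540/2081 = 31.139... → 31.

31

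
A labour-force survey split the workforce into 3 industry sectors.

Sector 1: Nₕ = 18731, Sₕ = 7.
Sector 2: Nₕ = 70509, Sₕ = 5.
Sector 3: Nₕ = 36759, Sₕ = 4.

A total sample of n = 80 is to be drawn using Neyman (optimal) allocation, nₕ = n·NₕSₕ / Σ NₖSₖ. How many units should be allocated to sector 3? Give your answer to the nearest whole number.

19

Σ NₕSₕ = 18731·7 + 70509·5 + 36759·4 = 630698.
Share for 3: 147036/630698 = 0.23313.
n_3 = 80 × 0.23313 = 18.651... → 19.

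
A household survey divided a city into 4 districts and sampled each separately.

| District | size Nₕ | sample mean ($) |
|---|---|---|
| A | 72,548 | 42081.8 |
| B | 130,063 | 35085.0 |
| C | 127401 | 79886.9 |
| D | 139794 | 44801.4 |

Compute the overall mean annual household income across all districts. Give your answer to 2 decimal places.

N = 72548 + 130063 + 127401 + 139794 = 469806.
Overall mean = Σ (Nₕ/N)·x̄ₕ — weight by population share, not a simple average.
Σ Nₕx̄ₕ = 72548·42081.8 + 130063·35085.0 + 127401·79886.9 + 139794·44801.4 = 3052950426.4 + 4563260355 + 10177670946.9 + 6262966911.6 = 24056848639.9.
Divide by N: 24056848639.9 / 469806 = 51205.9204... → 51205.92.

51205.92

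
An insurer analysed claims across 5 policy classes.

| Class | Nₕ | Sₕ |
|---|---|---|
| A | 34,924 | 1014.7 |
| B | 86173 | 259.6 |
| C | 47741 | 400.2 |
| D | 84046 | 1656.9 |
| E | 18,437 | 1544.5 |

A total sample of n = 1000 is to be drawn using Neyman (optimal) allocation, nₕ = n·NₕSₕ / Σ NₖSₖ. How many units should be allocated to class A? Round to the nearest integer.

Σ NₕSₕ = 34924·1014.7 + 86173·259.6 + 47741·400.2 + 84046·1656.9 + 18437·1544.5 = 244645605.7.
Share for A: 35437382.8/244645605.7 = 0.14485.
n_A = 1000 × 0.14485 = 144.852... → 145.

145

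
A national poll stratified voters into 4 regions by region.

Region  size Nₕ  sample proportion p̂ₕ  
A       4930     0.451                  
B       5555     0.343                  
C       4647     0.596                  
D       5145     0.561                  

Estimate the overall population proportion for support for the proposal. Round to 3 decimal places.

N = 4930 + 5555 + 4647 + 5145 = 20277.
Overall proportion = Σ (Nₕ/N)·p̂ₕ.
Σ Nₕp̂ₕ = 2223.43 + 1905.365 + 2769.612 + 2886.345 = 9784.752.
9784.752 / 20277 = 0.48255... → 0.483.

0.483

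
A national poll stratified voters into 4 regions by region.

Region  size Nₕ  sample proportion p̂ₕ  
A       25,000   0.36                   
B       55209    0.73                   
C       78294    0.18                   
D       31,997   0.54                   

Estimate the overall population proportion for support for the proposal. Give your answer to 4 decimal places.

0.4235

Wₕ = Nₕ/N with N = 190500: 0.1312, 0.2898, 0.4110, 0.1680.
p̂_st = 0.1312·0.36 + 0.2898·0.73 + 0.4110·0.18 + 0.1680·0.54 ≈ 0.423485... → 0.4235.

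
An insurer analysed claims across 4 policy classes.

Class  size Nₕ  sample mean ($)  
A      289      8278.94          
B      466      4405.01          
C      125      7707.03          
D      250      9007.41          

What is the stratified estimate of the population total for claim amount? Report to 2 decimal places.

A: 289·8278.94 = 2392613.66
B: 466·4405.01 = 2052734.66
C: 125·7707.03 = 963378.75
D: 250·9007.41 = 2251852.5
τ̂ = Σ Nₕx̄ₕ = 7660579.57.

7660579.57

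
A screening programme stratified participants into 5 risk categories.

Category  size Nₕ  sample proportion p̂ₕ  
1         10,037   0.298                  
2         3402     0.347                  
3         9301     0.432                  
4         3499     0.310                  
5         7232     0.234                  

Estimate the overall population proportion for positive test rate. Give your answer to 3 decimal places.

Wₕ = Nₕ/N with N = 33471: 0.2999, 0.1016, 0.2779, 0.1045, 0.2161.
p̂_st = 0.2999·0.298 + 0.1016·0.347 + 0.2779·0.432 + 0.1045·0.310 + 0.2161·0.234 ≈ 0.32764... → 0.328.

0.328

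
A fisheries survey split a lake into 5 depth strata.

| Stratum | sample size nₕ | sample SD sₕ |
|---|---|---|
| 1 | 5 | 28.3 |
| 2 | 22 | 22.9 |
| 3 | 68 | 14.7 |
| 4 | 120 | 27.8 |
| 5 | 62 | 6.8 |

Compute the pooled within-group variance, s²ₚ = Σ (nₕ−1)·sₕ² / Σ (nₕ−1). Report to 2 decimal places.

1: (5−1)·28.3² = 4·800.89 = 3203.56
2: (22−1)·22.9² = 21·524.41 = 11012.61
3: (68−1)·14.7² = 67·216.09 = 14478.03
4: (120−1)·27.8² = 119·772.84 = 91967.96
5: (62−1)·6.8² = 61·46.24 = 2820.64
Numerator = 123482.8; denominator = Σ(nₕ−1) = 272.
s²ₚ = 123482.8/272 = 453.9809... → 453.98.

453.98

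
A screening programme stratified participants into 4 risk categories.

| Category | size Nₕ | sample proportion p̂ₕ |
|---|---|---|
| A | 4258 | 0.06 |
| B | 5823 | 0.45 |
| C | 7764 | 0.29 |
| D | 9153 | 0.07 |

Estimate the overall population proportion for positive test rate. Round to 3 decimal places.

Wₕ = Nₕ/N with N = 26998: 0.1577, 0.2157, 0.2876, 0.3390.
p̂_st = 0.1577·0.06 + 0.2157·0.45 + 0.2876·0.29 + 0.3390·0.07 ≈ 0.21365... → 0.214.

0.214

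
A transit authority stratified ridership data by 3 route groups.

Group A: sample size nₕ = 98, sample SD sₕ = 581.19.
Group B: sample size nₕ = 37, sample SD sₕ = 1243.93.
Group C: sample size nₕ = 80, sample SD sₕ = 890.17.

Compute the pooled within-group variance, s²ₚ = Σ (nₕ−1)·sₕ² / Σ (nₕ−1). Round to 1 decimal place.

712592.8

A: (98−1)·581.19² = 97·337781.8161 = 32764836.1617
B: (37−1)·1243.93² = 36·1547361.8449 = 55705026.4164
C: (80−1)·890.17² = 79·792402.6289 = 62599807.6831
Numerator = 151069670.2612; denominator = Σ(nₕ−1) = 212.
s²ₚ = 151069670.2612/212 = 712592.784... → 712592.8.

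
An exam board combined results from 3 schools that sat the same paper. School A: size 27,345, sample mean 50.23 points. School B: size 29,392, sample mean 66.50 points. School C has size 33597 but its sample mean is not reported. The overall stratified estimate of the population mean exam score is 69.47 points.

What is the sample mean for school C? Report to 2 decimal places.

87.73

Σ Nₕx̄ₕ = N·μ, so 33597·x̄_C = 90334·69.47 − (27345·50.23 + 29392·66.50).
= 6275502.98 − 3328107.35 = 2947395.63.
x̄_C = 2947395.63 / 33597 = 87.7279... → 87.73.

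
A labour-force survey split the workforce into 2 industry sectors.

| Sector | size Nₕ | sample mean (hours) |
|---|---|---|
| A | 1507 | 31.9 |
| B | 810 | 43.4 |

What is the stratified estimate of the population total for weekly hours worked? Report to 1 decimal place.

Population total = Σ Nₕ·x̄ₕ (each stratum's size times its mean).
1507·31.9 + 810·43.4 = 48073.3 + 35154 = 83227.3.

83227.3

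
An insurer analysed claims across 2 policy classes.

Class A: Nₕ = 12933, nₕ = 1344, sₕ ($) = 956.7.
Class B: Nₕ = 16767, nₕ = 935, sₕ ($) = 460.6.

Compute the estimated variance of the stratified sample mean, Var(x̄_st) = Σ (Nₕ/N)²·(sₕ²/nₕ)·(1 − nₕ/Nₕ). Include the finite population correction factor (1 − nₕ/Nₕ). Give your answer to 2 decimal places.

N = 29700; Wₕ = Nₕ/N.
class A: (12933/29700)²·956.7²/1344·(1 − 1344/12933) = 115.71366
class B: (16767/29700)²·460.6²/935·(1 − 935/16767) = 68.28330
Sum = 183.99696 → 184.00.

184.00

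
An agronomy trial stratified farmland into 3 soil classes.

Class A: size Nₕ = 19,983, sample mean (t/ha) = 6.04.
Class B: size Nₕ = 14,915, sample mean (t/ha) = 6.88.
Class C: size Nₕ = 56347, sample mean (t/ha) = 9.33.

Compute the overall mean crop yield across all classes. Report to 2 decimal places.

8.21

N = 19983 + 14915 + 56347 = 91245.
The stratified mean weights each stratum mean by its population share Nₕ/N.
Σ Nₕx̄ₕ = 19983·6.04 + 14915·6.88 + 56347·9.33 = 120697.32 + 102615.2 + 525717.51 = 749030.03.
Divide by N: 749030.03 / 91245 = 8.2090... → 8.21.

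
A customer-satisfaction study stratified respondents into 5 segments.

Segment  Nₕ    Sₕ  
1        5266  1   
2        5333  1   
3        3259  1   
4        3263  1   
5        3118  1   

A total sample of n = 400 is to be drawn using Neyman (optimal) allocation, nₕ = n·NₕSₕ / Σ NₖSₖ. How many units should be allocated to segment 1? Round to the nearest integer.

104

Σ NₕSₕ = 5266·1 + 5333·1 + 3259·1 + 3263·1 + 3118·1 = 20239.
Share for 1: 5266/20239 = 0.26019.
n_1 = 400 × 0.26019 = 104.076... → 104.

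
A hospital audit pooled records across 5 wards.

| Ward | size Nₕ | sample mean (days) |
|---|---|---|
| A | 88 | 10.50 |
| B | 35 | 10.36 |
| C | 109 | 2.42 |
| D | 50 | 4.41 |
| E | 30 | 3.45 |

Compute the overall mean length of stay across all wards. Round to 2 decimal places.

N = 312; weights Wₕ = Nₕ/N = (0.2821, 0.1122, 0.3494, 0.1603, 0.0962).
x̄_st = Σ Wₕ·x̄ₕ = 0.2821·10.50 + 0.1122·10.36 + 0.3494·2.42 + 0.1603·4.41 + 0.0962·3.45 ≈ 6.0076...
→ 6.01.

6.01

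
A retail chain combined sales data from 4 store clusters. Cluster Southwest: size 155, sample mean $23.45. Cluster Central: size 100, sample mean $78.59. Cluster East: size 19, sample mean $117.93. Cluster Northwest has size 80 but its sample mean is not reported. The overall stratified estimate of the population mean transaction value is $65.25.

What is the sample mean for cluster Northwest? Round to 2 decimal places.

117.05

N = 155 + 100 + 19 + 80 = 354.
Overall total = μ·N = 65.25·354 = 23098.5.
Subtract the known strata: 155·23.45 + 100·78.59 + 19·117.93 = 13734.42.
Remaining total for cluster Northwest: 23098.5 − 13734.42 = 9364.08.
Divide by its size: 9364.08 / 80 = 117.051 → 117.05.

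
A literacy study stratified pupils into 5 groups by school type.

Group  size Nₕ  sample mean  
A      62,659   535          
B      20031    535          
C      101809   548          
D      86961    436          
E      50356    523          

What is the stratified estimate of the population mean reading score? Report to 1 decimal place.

N = 62659 + 20031 + 101809 + 86961 + 50356 = 321816.
The stratified mean weights each stratum mean by its population share Nₕ/N.
Σ Nₕx̄ₕ = 62659·535 + 20031·535 + 101809·548 + 86961·436 + 50356·523 = 33522565 + 10716585 + 55791332 + 37914996 + 26336188 = 164281666.
Divide by N: 164281666 / 321816 = 510.483... → 510.5.

510.5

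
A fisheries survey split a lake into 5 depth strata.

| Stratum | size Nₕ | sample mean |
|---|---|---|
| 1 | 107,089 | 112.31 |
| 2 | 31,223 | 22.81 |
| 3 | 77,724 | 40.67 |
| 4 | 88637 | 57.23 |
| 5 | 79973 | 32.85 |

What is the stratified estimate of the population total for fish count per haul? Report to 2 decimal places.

1: 107089·112.31 = 12027165.59
2: 31223·22.81 = 712196.63
3: 77724·40.67 = 3161035.08
4: 88637·57.23 = 5072695.51
5: 79973·32.85 = 2627113.05
τ̂ = Σ Nₕx̄ₕ = 23600205.86.

23600205.86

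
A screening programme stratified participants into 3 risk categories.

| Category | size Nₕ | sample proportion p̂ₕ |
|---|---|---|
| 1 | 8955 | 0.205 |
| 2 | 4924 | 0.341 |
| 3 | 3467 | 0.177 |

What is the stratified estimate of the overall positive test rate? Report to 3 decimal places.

0.238

Wₕ = Nₕ/N with N = 17346: 0.5163, 0.2839, 0.1999.
p̂_st = 0.5163·0.205 + 0.2839·0.341 + 0.1999·0.177 ≈ 0.23801... → 0.238.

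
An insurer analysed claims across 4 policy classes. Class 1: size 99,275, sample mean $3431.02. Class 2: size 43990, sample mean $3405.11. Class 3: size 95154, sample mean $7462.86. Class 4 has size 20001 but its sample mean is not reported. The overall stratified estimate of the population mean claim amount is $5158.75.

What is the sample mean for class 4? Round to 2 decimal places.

6629.56

Σ Nₕx̄ₕ = N·μ, so 20001·x̄_4 = 258420·5158.75 − (99275·3431.02 + 43990·3405.11 + 95154·7462.86).
= 1333124175 − 1200526279.84 = 132597895.16.
x̄_4 = 132597895.16 / 20001 = 6629.5633... → 6629.56.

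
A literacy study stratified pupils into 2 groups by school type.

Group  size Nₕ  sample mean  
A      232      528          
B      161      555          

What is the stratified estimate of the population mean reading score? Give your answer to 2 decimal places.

x̄_st = (Σ Nₕx̄ₕ) / (Σ Nₕ) = (232·528 + 161·555) / 393
= 211851 / 393 = 539.0611... → 539.06.

539.06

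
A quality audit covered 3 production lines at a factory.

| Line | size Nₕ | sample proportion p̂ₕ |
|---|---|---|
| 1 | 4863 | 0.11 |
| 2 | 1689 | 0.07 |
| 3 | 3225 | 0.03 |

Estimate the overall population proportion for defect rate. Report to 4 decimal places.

Wₕ = Nₕ/N with N = 9777: 0.4974, 0.1728, 0.3299.
p̂_st = 0.4974·0.11 + 0.1728·0.07 + 0.3299·0.03 ≈ 0.076701... → 0.0767.

0.0767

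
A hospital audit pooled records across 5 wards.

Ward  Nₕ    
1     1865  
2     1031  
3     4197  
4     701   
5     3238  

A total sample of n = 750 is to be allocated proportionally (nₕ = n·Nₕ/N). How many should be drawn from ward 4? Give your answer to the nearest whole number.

N = 1865 + 1031 + 4197 + 701 + 3238 = 11032.
n_4 = 750·701/11032 = 47.657... → 48.

48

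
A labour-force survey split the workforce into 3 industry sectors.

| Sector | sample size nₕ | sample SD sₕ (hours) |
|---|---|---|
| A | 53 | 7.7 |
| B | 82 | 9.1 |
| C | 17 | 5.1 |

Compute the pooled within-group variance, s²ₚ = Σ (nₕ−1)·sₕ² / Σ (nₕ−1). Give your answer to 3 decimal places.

A: (53−1)·7.7² = 52·59.29 = 3083.08
B: (82−1)·9.1² = 81·82.81 = 6707.61
C: (17−1)·5.1² = 16·26.01 = 416.16
Numerator = 10206.85; denominator = Σ(nₕ−1) = 149.
s²ₚ = 10206.85/149 = 68.50235... → 68.502.

68.502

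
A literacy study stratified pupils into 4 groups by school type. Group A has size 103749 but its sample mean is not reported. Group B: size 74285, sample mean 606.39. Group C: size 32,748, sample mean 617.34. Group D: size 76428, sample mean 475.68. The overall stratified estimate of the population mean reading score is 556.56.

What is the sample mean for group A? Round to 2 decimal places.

561.28

N = 103749 + 74285 + 32748 + 76428 = 287210.
Overall total = μ·N = 556.56·287210 = 159849597.6.
Subtract the known strata: 74285·606.39 + 32748·617.34 + 76428·475.68 = 101617602.51.
Remaining total for group A: 159849597.6 − 101617602.51 = 58231995.09.
Divide by its size: 58231995.09 / 103749 = 561.2777... → 561.28.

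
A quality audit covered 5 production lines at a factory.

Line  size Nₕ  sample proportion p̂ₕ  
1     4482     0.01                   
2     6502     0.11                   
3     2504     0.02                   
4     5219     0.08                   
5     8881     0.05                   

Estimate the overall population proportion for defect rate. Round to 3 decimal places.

0.061

Wₕ = Nₕ/N with N = 27588: 0.1625, 0.2357, 0.0908, 0.1892, 0.3219.
p̂_st = 0.1625·0.01 + 0.2357·0.11 + 0.0908·0.02 + 0.1892·0.08 + 0.3219·0.05 ≈ 0.06059... → 0.061.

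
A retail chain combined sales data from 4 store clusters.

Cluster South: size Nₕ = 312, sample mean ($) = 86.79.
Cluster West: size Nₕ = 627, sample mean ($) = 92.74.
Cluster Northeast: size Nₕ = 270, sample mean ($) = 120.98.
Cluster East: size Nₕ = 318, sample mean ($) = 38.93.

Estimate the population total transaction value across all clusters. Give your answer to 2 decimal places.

South: 312·86.79 = 27078.48
West: 627·92.74 = 58147.98
Northeast: 270·120.98 = 32664.6
East: 318·38.93 = 12379.74
τ̂ = Σ Nₕx̄ₕ = 130270.80.

130270.80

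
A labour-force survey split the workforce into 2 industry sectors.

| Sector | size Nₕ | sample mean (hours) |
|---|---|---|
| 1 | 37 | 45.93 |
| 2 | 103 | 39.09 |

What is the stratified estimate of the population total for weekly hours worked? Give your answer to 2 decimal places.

1: 37·45.93 = 1699.41
2: 103·39.09 = 4026.27
τ̂ = Σ Nₕx̄ₕ = 5725.68.

5725.68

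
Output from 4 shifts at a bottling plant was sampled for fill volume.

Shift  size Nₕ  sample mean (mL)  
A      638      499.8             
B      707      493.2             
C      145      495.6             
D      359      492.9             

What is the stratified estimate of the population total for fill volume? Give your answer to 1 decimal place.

Estimate total by summing Nₕ·x̄ₕ over strata.
638·499.8 + 707·493.2 + 145·495.6 + 359·492.9 = 318872.4 + 348692.4 + 71862 + 176951.1 = 916377.9.

916377.9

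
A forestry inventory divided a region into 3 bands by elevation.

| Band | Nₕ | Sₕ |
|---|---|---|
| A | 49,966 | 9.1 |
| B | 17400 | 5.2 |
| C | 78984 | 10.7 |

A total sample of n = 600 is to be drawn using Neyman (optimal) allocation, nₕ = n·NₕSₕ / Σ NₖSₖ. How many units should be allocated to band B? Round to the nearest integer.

39

A: NₕSₕ = 49966·9.1 = 454690.6
B: NₕSₕ = 17400·5.2 = 90480
C: NₕSₕ = 78984·10.7 = 845128.8
Σ NₕSₕ = 1390299.4.
n_B = 600·90480/1390299.4 = 39.048... → 39.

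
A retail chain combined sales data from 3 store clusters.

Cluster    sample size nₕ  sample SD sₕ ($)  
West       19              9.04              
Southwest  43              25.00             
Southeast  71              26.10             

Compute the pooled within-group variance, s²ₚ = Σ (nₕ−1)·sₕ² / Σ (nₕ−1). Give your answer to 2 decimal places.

West: (19−1)·9.04² = 18·81.7216 = 1470.9888
Southwest: (43−1)·25.00² = 42·625 = 26250
Southeast: (71−1)·26.10² = 70·681.21 = 47684.7
Numerator = 75405.6888; denominator = Σ(nₕ−1) = 130.
s²ₚ = 75405.6888/130 = 580.0438... → 580.04.

580.04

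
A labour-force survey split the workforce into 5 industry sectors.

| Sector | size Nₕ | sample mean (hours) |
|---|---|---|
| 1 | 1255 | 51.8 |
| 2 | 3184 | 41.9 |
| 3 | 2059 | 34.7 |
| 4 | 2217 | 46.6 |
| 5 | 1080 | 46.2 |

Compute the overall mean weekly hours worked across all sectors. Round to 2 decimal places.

N = 9795; weights Wₕ = Nₕ/N = (0.1281, 0.3251, 0.2102, 0.2263, 0.1103).
x̄_st = Σ Wₕ·x̄ₕ = 0.1281·51.8 + 0.3251·41.9 + 0.2102·34.7 + 0.2263·46.6 + 0.1103·46.2 ≈ 43.1929...
→ 43.19.

43.19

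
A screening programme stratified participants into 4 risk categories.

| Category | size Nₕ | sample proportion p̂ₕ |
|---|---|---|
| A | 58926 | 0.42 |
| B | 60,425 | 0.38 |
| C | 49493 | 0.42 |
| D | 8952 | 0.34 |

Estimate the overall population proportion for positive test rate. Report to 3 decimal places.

Wₕ = Nₕ/N with N = 177796: 0.3314, 0.3399, 0.2784, 0.0503.
p̂_st = 0.3314·0.42 + 0.3399·0.38 + 0.2784·0.42 + 0.0503·0.34 ≈ 0.40238... → 0.402.

0.402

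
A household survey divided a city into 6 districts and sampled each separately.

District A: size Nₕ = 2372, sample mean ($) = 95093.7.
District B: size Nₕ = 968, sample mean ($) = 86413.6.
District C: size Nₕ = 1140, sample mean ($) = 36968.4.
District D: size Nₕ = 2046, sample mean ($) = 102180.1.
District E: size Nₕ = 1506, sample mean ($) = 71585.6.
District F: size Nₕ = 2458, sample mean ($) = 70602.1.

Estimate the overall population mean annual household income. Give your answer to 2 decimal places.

80244.32

N = 2372 + 968 + 1140 + 2046 + 1506 + 2458 = 10490.
The stratified mean weights each stratum mean by its population share Nₕ/N.
Σ Nₕx̄ₕ = 2372·95093.7 + 968·86413.6 + 1140·36968.4 + 2046·102180.1 + 1506·71585.6 + 2458·70602.1 = 225562256.4 + 83648364.8 + 42143976 + 209060484.6 + 107807913.6 + 173539961.8 = 841762957.2.
Divide by N: 841762957.2 / 10490 = 80244.3239... → 80244.32.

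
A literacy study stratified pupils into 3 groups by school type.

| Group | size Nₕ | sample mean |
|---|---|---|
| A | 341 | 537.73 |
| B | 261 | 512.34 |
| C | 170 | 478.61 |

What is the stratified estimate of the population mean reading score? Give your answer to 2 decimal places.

N = 772; weights Wₕ = Nₕ/N = (0.4417, 0.3381, 0.2202).
x̄_st = Σ Wₕ·x̄ₕ = 0.4417·537.73 + 0.3381·512.34 + 0.2202·478.61 ≈ 516.1274...
→ 516.13.

516.13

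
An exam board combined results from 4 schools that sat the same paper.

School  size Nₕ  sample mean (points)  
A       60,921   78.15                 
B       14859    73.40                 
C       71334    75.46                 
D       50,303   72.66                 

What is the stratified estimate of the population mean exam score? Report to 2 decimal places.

N = 197417; weights Wₕ = Nₕ/N = (0.3086, 0.0753, 0.3613, 0.2548).
x̄_st = Σ Wₕ·x̄ₕ = 0.3086·78.15 + 0.0753·73.40 + 0.3613·75.46 + 0.2548·72.66 ≈ 75.4216...
→ 75.42.

75.42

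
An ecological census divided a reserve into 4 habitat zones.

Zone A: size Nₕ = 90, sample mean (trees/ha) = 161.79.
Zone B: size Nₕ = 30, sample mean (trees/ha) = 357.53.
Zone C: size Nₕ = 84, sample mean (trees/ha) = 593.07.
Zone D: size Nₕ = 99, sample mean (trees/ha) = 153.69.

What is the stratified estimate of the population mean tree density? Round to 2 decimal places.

298.09

N = 90 + 30 + 84 + 99 = 303.
The stratified mean weights each stratum mean by its population share Nₕ/N.
Σ Nₕx̄ₕ = 90·161.79 + 30·357.53 + 84·593.07 + 99·153.69 = 14561.1 + 10725.9 + 49817.88 + 15215.31 = 90320.19.
Divide by N: 90320.19 / 303 = 298.0864... → 298.09.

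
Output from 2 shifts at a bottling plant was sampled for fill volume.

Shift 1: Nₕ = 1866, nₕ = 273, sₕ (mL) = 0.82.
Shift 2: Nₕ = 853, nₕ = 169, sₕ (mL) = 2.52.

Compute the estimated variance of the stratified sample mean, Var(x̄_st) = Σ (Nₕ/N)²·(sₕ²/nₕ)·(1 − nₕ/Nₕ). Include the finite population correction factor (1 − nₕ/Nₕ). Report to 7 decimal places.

0.0039558

N = 2719; Wₕ = Nₕ/N.
shift 1: (1866/2719)²·0.82²/273·(1 − 273/1866) = 0.0009903166
shift 2: (853/2719)²·2.52²/169·(1 − 169/853) = 0.0029655216
Sum = 0.0039558382 → 0.0039558.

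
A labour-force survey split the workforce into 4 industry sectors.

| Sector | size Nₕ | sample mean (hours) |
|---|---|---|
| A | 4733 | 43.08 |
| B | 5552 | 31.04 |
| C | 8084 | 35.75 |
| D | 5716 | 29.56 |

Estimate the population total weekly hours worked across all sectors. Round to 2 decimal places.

834199.68

A: 4733·43.08 = 203897.64
B: 5552·31.04 = 172334.08
C: 8084·35.75 = 289003
D: 5716·29.56 = 168964.96
τ̂ = Σ Nₕx̄ₕ = 834199.68.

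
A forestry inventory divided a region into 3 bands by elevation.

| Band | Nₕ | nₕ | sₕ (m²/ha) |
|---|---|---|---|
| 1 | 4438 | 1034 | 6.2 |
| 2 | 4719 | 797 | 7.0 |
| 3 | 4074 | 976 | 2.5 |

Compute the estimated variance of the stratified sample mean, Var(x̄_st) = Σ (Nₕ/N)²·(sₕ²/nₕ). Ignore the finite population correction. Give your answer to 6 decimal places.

N = 13231. Term for each stratum: Wₕ²sₕ²/nₕ.
Var(x̄_st) = 0.004182656 + 0.007820822 + 0.000607137 = 0.012610614 → 0.012611.

0.012611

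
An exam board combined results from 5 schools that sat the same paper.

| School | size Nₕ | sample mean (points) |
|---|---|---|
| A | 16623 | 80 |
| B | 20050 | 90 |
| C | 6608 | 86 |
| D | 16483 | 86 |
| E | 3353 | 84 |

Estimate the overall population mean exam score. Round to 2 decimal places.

85.58

x̄_st = (Σ Nₕx̄ₕ) / (Σ Nₕ) = (16623·80 + 20050·90 + 6608·86 + 16483·86 + 3353·84) / 63117
= 5401818 / 63117 = 85.5842... → 85.58.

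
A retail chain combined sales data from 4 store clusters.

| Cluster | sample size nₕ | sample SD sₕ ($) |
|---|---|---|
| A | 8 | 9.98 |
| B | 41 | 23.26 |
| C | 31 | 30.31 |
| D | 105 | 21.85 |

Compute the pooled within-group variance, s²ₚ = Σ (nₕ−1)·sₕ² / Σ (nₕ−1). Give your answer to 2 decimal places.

A: (8−1)·9.98² = 7·99.6004 = 697.2028
B: (41−1)·23.26² = 40·541.0276 = 21641.104
C: (31−1)·30.31² = 30·918.6961 = 27560.883
D: (105−1)·21.85² = 104·477.4225 = 49651.94
Numerator = 99551.1298; denominator = Σ(nₕ−1) = 181.
s²ₚ = 99551.1298/181 = 550.0062... → 550.01.

550.01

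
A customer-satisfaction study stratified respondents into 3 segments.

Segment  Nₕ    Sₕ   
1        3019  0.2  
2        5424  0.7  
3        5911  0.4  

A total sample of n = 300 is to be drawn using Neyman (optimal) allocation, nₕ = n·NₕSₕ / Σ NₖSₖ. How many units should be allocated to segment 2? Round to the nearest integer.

168

1: NₕSₕ = 3019·0.2 = 603.8
2: NₕSₕ = 5424·0.7 = 3796.8
3: NₕSₕ = 5911·0.4 = 2364.4
Σ NₕSₕ = 6765.
n_2 = 300·3796.8/6765 = 168.373... → 168.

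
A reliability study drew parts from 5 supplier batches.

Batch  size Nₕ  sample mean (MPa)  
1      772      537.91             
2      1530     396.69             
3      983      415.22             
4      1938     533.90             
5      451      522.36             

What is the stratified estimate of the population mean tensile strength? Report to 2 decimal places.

475.97

N = 772 + 1530 + 983 + 1938 + 451 = 5674.
The stratified mean weights each stratum mean by its population share Nₕ/N.
Σ Nₕx̄ₕ = 772·537.91 + 1530·396.69 + 983·415.22 + 1938·533.90 + 451·522.36 = 415266.52 + 606935.7 + 408161.26 + 1034698.2 + 235584.36 = 2700646.04.
Divide by N: 2700646.04 / 5674 = 475.9686... → 475.97.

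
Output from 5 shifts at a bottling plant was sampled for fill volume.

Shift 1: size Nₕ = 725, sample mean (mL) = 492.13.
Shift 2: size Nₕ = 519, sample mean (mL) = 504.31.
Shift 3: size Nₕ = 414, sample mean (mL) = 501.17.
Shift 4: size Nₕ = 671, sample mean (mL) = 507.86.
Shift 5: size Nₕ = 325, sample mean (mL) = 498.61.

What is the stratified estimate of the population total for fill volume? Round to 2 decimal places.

Population total = Σ Nₕ·x̄ₕ (each stratum's size times its mean).
725·492.13 + 519·504.31 + 414·501.17 + 671·507.86 + 325·498.61 = 356794.25 + 261736.89 + 207484.38 + 340774.06 + 162048.25 = 1328837.83.

1328837.83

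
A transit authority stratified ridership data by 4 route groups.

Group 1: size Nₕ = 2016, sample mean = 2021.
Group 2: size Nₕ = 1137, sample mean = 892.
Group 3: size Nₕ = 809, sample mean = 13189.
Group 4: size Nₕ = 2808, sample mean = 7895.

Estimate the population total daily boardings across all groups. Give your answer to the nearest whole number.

37927601

1: 2016·2021 = 4074336
2: 1137·892 = 1014204
3: 809·13189 = 10669901
4: 2808·7895 = 22169160
τ̂ = Σ Nₕx̄ₕ = 37927601.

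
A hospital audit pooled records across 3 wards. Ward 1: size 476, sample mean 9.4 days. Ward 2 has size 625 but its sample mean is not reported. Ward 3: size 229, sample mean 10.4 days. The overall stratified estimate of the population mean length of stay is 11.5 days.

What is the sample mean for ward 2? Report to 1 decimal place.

Σ Nₕx̄ₕ = N·μ, so 625·x̄_2 = 1330·11.5 − (476·9.4 + 229·10.4).
= 15295 − 6856 = 8439.
x̄_2 = 8439 / 625 = 13.502... → 13.5.

13.5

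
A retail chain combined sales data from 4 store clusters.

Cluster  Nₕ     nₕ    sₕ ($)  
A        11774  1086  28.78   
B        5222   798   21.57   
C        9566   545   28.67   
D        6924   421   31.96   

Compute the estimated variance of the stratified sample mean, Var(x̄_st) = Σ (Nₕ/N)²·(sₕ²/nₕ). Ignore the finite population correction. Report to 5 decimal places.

0.33529

N = 33486; Wₕ = Nₕ/N.
cluster A: (11774/33486)²·28.78²/1086 = 0.09429166
cluster B: (5222/33486)²·21.57²/798 = 0.01417897
cluster C: (9566/33486)²·28.67²/545 = 0.12308159
cluster D: (6924/33486)²·31.96²/421 = 0.10373350
Sum = 0.33528571 → 0.33529.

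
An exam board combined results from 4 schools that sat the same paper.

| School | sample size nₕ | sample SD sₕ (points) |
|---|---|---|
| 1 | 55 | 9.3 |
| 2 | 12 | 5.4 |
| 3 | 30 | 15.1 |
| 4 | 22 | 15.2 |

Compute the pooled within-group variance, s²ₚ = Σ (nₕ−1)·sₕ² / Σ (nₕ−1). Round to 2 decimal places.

143.09

1: (55−1)·9.3² = 54·86.49 = 4670.46
2: (12−1)·5.4² = 11·29.16 = 320.76
3: (30−1)·15.1² = 29·228.01 = 6612.29
4: (22−1)·15.2² = 21·231.04 = 4851.84
Numerator = 16455.35; denominator = Σ(nₕ−1) = 115.
s²ₚ = 16455.35/115 = 143.09 → 143.09.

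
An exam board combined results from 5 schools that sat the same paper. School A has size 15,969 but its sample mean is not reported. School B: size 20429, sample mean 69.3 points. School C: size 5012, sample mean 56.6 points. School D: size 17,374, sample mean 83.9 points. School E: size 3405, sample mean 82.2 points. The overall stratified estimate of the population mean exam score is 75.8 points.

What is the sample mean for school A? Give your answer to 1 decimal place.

80.0

Σ Nₕx̄ₕ = N·μ, so 15969·x̄_A = 62189·75.8 − (20429·69.3 + 5012·56.6 + 17374·83.9 + 3405·82.2).
= 4713926.2 − 3436978.5 = 1276947.7.
x̄_A = 1276947.7 / 15969 = 79.964... → 80.0.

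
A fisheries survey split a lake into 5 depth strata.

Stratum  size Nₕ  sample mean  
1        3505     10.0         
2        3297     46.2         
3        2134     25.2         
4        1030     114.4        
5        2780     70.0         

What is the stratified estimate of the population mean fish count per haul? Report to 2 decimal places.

N = 12746; weights Wₕ = Nₕ/N = (0.2750, 0.2587, 0.1674, 0.0808, 0.2181).
x̄_st = Σ Wₕ·x̄ₕ = 0.2750·10.0 + 0.2587·46.2 + 0.1674·25.2 + 0.0808·114.4 + 0.2181·70.0 ≈ 43.4317...
→ 43.43.

43.43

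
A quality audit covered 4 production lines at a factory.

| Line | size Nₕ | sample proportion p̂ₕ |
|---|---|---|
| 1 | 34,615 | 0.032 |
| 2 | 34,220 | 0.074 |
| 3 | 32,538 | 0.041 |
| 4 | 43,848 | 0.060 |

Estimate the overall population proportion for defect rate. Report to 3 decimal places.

0.052

N = 34615 + 34220 + 32538 + 43848 = 145221.
Overall proportion = Σ (Nₕ/N)·p̂ₕ.
Σ Nₕp̂ₕ = 1107.68 + 2532.28 + 1334.058 + 2630.88 = 7604.898.
7604.898 / 145221 = 0.05237... → 0.052.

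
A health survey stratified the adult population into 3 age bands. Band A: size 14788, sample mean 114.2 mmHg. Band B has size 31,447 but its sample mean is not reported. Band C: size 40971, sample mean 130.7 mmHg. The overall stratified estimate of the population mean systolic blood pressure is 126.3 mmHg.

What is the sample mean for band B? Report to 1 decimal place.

126.3

N = 14788 + 31447 + 40971 = 87206.
Overall total = μ·N = 126.3·87206 = 11014117.8.
Subtract the known strata: 14788·114.2 + 40971·130.7 = 7043699.3.
Remaining total for band B: 11014117.8 − 7043699.3 = 3970418.5.
Divide by its size: 3970418.5 / 31447 = 126.257... → 126.3.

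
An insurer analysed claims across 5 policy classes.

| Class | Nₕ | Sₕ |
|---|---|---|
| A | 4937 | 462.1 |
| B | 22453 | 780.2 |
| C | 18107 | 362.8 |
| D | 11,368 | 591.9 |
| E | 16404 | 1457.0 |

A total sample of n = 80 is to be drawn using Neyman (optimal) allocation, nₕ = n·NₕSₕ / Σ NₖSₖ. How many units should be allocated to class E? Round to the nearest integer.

34

Σ NₕSₕ = 4937·462.1 + 22453·780.2 + 18107·362.8 + 11368·591.9 + 16404·1457.0 = 56997785.1.
Share for E: 23900628/56997785.1 = 0.41933.
n_E = 80 × 0.41933 = 33.546... → 34.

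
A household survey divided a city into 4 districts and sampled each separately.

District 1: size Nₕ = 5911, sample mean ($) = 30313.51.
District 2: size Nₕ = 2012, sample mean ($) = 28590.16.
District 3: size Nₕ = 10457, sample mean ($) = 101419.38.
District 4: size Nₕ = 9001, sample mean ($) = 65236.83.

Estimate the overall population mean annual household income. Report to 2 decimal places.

N = 5911 + 2012 + 10457 + 9001 = 27381.
Weight each subgroup mean by Nₕ/N and sum.
Σ Nₕx̄ₕ = 5911·30313.51 + 2012·28590.16 + 10457·101419.38 + 9001·65236.83 = 179183157.61 + 57523401.92 + 1060542456.66 + 587196706.83 = 1884445723.02.
Divide by N: 1884445723.02 / 27381 = 68823.1154... → 68823.12.

68823.12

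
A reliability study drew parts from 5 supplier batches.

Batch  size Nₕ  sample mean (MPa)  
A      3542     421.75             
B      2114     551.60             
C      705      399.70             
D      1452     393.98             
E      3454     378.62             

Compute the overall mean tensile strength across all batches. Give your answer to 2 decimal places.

427.93

N = 3542 + 2114 + 705 + 1452 + 3454 = 11267.
The stratified mean weights each stratum mean by its population share Nₕ/N.
Σ Nₕx̄ₕ = 3542·421.75 + 2114·551.60 + 705·399.70 + 1452·393.98 + 3454·378.62 = 1493838.5 + 1166082.4 + 281788.5 + 572058.96 + 1307753.48 = 4821521.84.
Divide by N: 4821521.84 / 11267 = 427.9331... → 427.93.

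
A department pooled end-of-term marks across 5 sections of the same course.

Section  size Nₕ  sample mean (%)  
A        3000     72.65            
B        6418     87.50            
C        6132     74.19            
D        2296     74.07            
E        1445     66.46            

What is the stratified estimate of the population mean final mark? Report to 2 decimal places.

N = 19291; weights Wₕ = Nₕ/N = (0.1555, 0.3327, 0.3179, 0.1190, 0.0749).
x̄_st = Σ Wₕ·x̄ₕ = 0.1555·72.65 + 0.3327·87.50 + 0.3179·74.19 + 0.1190·74.07 + 0.0749·66.46 ≈ 77.7854...
→ 77.79.

77.79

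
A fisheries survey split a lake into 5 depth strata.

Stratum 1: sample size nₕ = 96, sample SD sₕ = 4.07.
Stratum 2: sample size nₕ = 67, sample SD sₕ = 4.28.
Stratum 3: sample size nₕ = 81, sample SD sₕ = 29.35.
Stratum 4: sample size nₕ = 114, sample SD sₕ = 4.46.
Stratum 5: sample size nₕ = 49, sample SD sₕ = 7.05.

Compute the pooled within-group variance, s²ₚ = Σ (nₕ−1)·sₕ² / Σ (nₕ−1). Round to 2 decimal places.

189.88

1: (96−1)·4.07² = 95·16.5649 = 1573.6655
2: (67−1)·4.28² = 66·18.3184 = 1209.0144
3: (81−1)·29.35² = 80·861.4225 = 68913.8
4: (114−1)·4.46² = 113·19.8916 = 2247.7508
5: (49−1)·7.05² = 48·49.7025 = 2385.72
Numerator = 76329.9507; denominator = Σ(nₕ−1) = 402.
s²ₚ = 76329.9507/402 = 189.8755... → 189.88.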